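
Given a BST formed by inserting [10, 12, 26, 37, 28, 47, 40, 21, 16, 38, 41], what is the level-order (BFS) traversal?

Tree insertion order: [10, 12, 26, 37, 28, 47, 40, 21, 16, 38, 41]
Tree (level-order array): [10, None, 12, None, 26, 21, 37, 16, None, 28, 47, None, None, None, None, 40, None, 38, 41]
BFS from the root, enqueuing left then right child of each popped node:
  queue [10] -> pop 10, enqueue [12], visited so far: [10]
  queue [12] -> pop 12, enqueue [26], visited so far: [10, 12]
  queue [26] -> pop 26, enqueue [21, 37], visited so far: [10, 12, 26]
  queue [21, 37] -> pop 21, enqueue [16], visited so far: [10, 12, 26, 21]
  queue [37, 16] -> pop 37, enqueue [28, 47], visited so far: [10, 12, 26, 21, 37]
  queue [16, 28, 47] -> pop 16, enqueue [none], visited so far: [10, 12, 26, 21, 37, 16]
  queue [28, 47] -> pop 28, enqueue [none], visited so far: [10, 12, 26, 21, 37, 16, 28]
  queue [47] -> pop 47, enqueue [40], visited so far: [10, 12, 26, 21, 37, 16, 28, 47]
  queue [40] -> pop 40, enqueue [38, 41], visited so far: [10, 12, 26, 21, 37, 16, 28, 47, 40]
  queue [38, 41] -> pop 38, enqueue [none], visited so far: [10, 12, 26, 21, 37, 16, 28, 47, 40, 38]
  queue [41] -> pop 41, enqueue [none], visited so far: [10, 12, 26, 21, 37, 16, 28, 47, 40, 38, 41]
Result: [10, 12, 26, 21, 37, 16, 28, 47, 40, 38, 41]


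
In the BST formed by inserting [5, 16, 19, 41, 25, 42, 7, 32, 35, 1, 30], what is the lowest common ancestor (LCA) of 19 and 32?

Tree insertion order: [5, 16, 19, 41, 25, 42, 7, 32, 35, 1, 30]
Tree (level-order array): [5, 1, 16, None, None, 7, 19, None, None, None, 41, 25, 42, None, 32, None, None, 30, 35]
In a BST, the LCA of p=19, q=32 is the first node v on the
root-to-leaf path with p <= v <= q (go left if both < v, right if both > v).
Walk from root:
  at 5: both 19 and 32 > 5, go right
  at 16: both 19 and 32 > 16, go right
  at 19: 19 <= 19 <= 32, this is the LCA
LCA = 19


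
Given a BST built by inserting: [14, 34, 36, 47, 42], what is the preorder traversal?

Tree insertion order: [14, 34, 36, 47, 42]
Tree (level-order array): [14, None, 34, None, 36, None, 47, 42]
Preorder traversal: [14, 34, 36, 47, 42]


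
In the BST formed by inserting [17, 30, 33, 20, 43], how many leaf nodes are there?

Tree built from: [17, 30, 33, 20, 43]
Tree (level-order array): [17, None, 30, 20, 33, None, None, None, 43]
Rule: A leaf has 0 children.
Per-node child counts:
  node 17: 1 child(ren)
  node 30: 2 child(ren)
  node 20: 0 child(ren)
  node 33: 1 child(ren)
  node 43: 0 child(ren)
Matching nodes: [20, 43]
Count of leaf nodes: 2


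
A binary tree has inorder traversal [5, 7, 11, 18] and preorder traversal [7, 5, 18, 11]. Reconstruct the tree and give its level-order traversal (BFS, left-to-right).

Inorder:  [5, 7, 11, 18]
Preorder: [7, 5, 18, 11]
Algorithm: preorder visits root first, so consume preorder in order;
for each root, split the current inorder slice at that value into
left-subtree inorder and right-subtree inorder, then recurse.
Recursive splits:
  root=7; inorder splits into left=[5], right=[11, 18]
  root=5; inorder splits into left=[], right=[]
  root=18; inorder splits into left=[11], right=[]
  root=11; inorder splits into left=[], right=[]
Reconstructed level-order: [7, 5, 18, 11]


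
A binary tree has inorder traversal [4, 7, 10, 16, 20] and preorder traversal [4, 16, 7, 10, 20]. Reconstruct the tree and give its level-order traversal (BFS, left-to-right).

Inorder:  [4, 7, 10, 16, 20]
Preorder: [4, 16, 7, 10, 20]
Algorithm: preorder visits root first, so consume preorder in order;
for each root, split the current inorder slice at that value into
left-subtree inorder and right-subtree inorder, then recurse.
Recursive splits:
  root=4; inorder splits into left=[], right=[7, 10, 16, 20]
  root=16; inorder splits into left=[7, 10], right=[20]
  root=7; inorder splits into left=[], right=[10]
  root=10; inorder splits into left=[], right=[]
  root=20; inorder splits into left=[], right=[]
Reconstructed level-order: [4, 16, 7, 20, 10]


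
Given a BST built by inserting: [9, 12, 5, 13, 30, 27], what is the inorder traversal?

Tree insertion order: [9, 12, 5, 13, 30, 27]
Tree (level-order array): [9, 5, 12, None, None, None, 13, None, 30, 27]
Inorder traversal: [5, 9, 12, 13, 27, 30]


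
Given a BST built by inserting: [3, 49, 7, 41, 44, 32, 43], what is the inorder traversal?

Tree insertion order: [3, 49, 7, 41, 44, 32, 43]
Tree (level-order array): [3, None, 49, 7, None, None, 41, 32, 44, None, None, 43]
Inorder traversal: [3, 7, 32, 41, 43, 44, 49]


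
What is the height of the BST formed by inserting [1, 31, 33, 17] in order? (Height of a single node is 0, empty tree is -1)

Insertion order: [1, 31, 33, 17]
Tree (level-order array): [1, None, 31, 17, 33]
Compute height bottom-up (empty subtree = -1):
  height(17) = 1 + max(-1, -1) = 0
  height(33) = 1 + max(-1, -1) = 0
  height(31) = 1 + max(0, 0) = 1
  height(1) = 1 + max(-1, 1) = 2
Height = 2


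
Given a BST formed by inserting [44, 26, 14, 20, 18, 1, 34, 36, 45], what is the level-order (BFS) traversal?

Tree insertion order: [44, 26, 14, 20, 18, 1, 34, 36, 45]
Tree (level-order array): [44, 26, 45, 14, 34, None, None, 1, 20, None, 36, None, None, 18]
BFS from the root, enqueuing left then right child of each popped node:
  queue [44] -> pop 44, enqueue [26, 45], visited so far: [44]
  queue [26, 45] -> pop 26, enqueue [14, 34], visited so far: [44, 26]
  queue [45, 14, 34] -> pop 45, enqueue [none], visited so far: [44, 26, 45]
  queue [14, 34] -> pop 14, enqueue [1, 20], visited so far: [44, 26, 45, 14]
  queue [34, 1, 20] -> pop 34, enqueue [36], visited so far: [44, 26, 45, 14, 34]
  queue [1, 20, 36] -> pop 1, enqueue [none], visited so far: [44, 26, 45, 14, 34, 1]
  queue [20, 36] -> pop 20, enqueue [18], visited so far: [44, 26, 45, 14, 34, 1, 20]
  queue [36, 18] -> pop 36, enqueue [none], visited so far: [44, 26, 45, 14, 34, 1, 20, 36]
  queue [18] -> pop 18, enqueue [none], visited so far: [44, 26, 45, 14, 34, 1, 20, 36, 18]
Result: [44, 26, 45, 14, 34, 1, 20, 36, 18]


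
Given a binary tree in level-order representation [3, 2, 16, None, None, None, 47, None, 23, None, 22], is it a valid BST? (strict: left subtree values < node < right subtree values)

Level-order array: [3, 2, 16, None, None, None, 47, None, 23, None, 22]
Validate using subtree bounds (lo, hi): at each node, require lo < value < hi,
then recurse left with hi=value and right with lo=value.
Preorder trace (stopping at first violation):
  at node 3 with bounds (-inf, +inf): OK
  at node 2 with bounds (-inf, 3): OK
  at node 16 with bounds (3, +inf): OK
  at node 47 with bounds (16, +inf): OK
  at node 23 with bounds (47, +inf): VIOLATION
Node 23 violates its bound: not (47 < 23 < +inf).
Result: Not a valid BST


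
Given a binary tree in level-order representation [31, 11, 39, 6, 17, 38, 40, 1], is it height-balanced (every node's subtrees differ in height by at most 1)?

Tree (level-order array): [31, 11, 39, 6, 17, 38, 40, 1]
Definition: a tree is height-balanced if, at every node, |h(left) - h(right)| <= 1 (empty subtree has height -1).
Bottom-up per-node check:
  node 1: h_left=-1, h_right=-1, diff=0 [OK], height=0
  node 6: h_left=0, h_right=-1, diff=1 [OK], height=1
  node 17: h_left=-1, h_right=-1, diff=0 [OK], height=0
  node 11: h_left=1, h_right=0, diff=1 [OK], height=2
  node 38: h_left=-1, h_right=-1, diff=0 [OK], height=0
  node 40: h_left=-1, h_right=-1, diff=0 [OK], height=0
  node 39: h_left=0, h_right=0, diff=0 [OK], height=1
  node 31: h_left=2, h_right=1, diff=1 [OK], height=3
All nodes satisfy the balance condition.
Result: Balanced


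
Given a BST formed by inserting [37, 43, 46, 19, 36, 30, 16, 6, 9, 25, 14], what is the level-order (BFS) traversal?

Tree insertion order: [37, 43, 46, 19, 36, 30, 16, 6, 9, 25, 14]
Tree (level-order array): [37, 19, 43, 16, 36, None, 46, 6, None, 30, None, None, None, None, 9, 25, None, None, 14]
BFS from the root, enqueuing left then right child of each popped node:
  queue [37] -> pop 37, enqueue [19, 43], visited so far: [37]
  queue [19, 43] -> pop 19, enqueue [16, 36], visited so far: [37, 19]
  queue [43, 16, 36] -> pop 43, enqueue [46], visited so far: [37, 19, 43]
  queue [16, 36, 46] -> pop 16, enqueue [6], visited so far: [37, 19, 43, 16]
  queue [36, 46, 6] -> pop 36, enqueue [30], visited so far: [37, 19, 43, 16, 36]
  queue [46, 6, 30] -> pop 46, enqueue [none], visited so far: [37, 19, 43, 16, 36, 46]
  queue [6, 30] -> pop 6, enqueue [9], visited so far: [37, 19, 43, 16, 36, 46, 6]
  queue [30, 9] -> pop 30, enqueue [25], visited so far: [37, 19, 43, 16, 36, 46, 6, 30]
  queue [9, 25] -> pop 9, enqueue [14], visited so far: [37, 19, 43, 16, 36, 46, 6, 30, 9]
  queue [25, 14] -> pop 25, enqueue [none], visited so far: [37, 19, 43, 16, 36, 46, 6, 30, 9, 25]
  queue [14] -> pop 14, enqueue [none], visited so far: [37, 19, 43, 16, 36, 46, 6, 30, 9, 25, 14]
Result: [37, 19, 43, 16, 36, 46, 6, 30, 9, 25, 14]


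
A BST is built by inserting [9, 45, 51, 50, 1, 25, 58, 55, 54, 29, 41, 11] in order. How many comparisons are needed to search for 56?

Search path for 56: 9 -> 45 -> 51 -> 58 -> 55
Found: False
Comparisons: 5


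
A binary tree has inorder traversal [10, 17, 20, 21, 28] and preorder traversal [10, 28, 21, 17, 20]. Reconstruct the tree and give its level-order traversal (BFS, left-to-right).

Inorder:  [10, 17, 20, 21, 28]
Preorder: [10, 28, 21, 17, 20]
Algorithm: preorder visits root first, so consume preorder in order;
for each root, split the current inorder slice at that value into
left-subtree inorder and right-subtree inorder, then recurse.
Recursive splits:
  root=10; inorder splits into left=[], right=[17, 20, 21, 28]
  root=28; inorder splits into left=[17, 20, 21], right=[]
  root=21; inorder splits into left=[17, 20], right=[]
  root=17; inorder splits into left=[], right=[20]
  root=20; inorder splits into left=[], right=[]
Reconstructed level-order: [10, 28, 21, 17, 20]


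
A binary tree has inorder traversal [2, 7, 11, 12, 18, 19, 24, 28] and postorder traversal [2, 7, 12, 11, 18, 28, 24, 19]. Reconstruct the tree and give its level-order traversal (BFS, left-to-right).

Inorder:   [2, 7, 11, 12, 18, 19, 24, 28]
Postorder: [2, 7, 12, 11, 18, 28, 24, 19]
Algorithm: postorder visits root last, so walk postorder right-to-left;
each value is the root of the current inorder slice — split it at that
value, recurse on the right subtree first, then the left.
Recursive splits:
  root=19; inorder splits into left=[2, 7, 11, 12, 18], right=[24, 28]
  root=24; inorder splits into left=[], right=[28]
  root=28; inorder splits into left=[], right=[]
  root=18; inorder splits into left=[2, 7, 11, 12], right=[]
  root=11; inorder splits into left=[2, 7], right=[12]
  root=12; inorder splits into left=[], right=[]
  root=7; inorder splits into left=[2], right=[]
  root=2; inorder splits into left=[], right=[]
Reconstructed level-order: [19, 18, 24, 11, 28, 7, 12, 2]


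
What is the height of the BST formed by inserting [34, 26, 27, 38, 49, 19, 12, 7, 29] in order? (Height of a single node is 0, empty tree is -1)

Insertion order: [34, 26, 27, 38, 49, 19, 12, 7, 29]
Tree (level-order array): [34, 26, 38, 19, 27, None, 49, 12, None, None, 29, None, None, 7]
Compute height bottom-up (empty subtree = -1):
  height(7) = 1 + max(-1, -1) = 0
  height(12) = 1 + max(0, -1) = 1
  height(19) = 1 + max(1, -1) = 2
  height(29) = 1 + max(-1, -1) = 0
  height(27) = 1 + max(-1, 0) = 1
  height(26) = 1 + max(2, 1) = 3
  height(49) = 1 + max(-1, -1) = 0
  height(38) = 1 + max(-1, 0) = 1
  height(34) = 1 + max(3, 1) = 4
Height = 4


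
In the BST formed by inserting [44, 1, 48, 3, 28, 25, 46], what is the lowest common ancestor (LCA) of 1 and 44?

Tree insertion order: [44, 1, 48, 3, 28, 25, 46]
Tree (level-order array): [44, 1, 48, None, 3, 46, None, None, 28, None, None, 25]
In a BST, the LCA of p=1, q=44 is the first node v on the
root-to-leaf path with p <= v <= q (go left if both < v, right if both > v).
Walk from root:
  at 44: 1 <= 44 <= 44, this is the LCA
LCA = 44


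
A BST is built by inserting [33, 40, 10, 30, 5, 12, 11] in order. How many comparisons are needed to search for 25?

Search path for 25: 33 -> 10 -> 30 -> 12
Found: False
Comparisons: 4


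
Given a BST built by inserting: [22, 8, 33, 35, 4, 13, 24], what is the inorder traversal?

Tree insertion order: [22, 8, 33, 35, 4, 13, 24]
Tree (level-order array): [22, 8, 33, 4, 13, 24, 35]
Inorder traversal: [4, 8, 13, 22, 24, 33, 35]


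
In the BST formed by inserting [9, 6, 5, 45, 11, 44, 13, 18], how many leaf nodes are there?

Tree built from: [9, 6, 5, 45, 11, 44, 13, 18]
Tree (level-order array): [9, 6, 45, 5, None, 11, None, None, None, None, 44, 13, None, None, 18]
Rule: A leaf has 0 children.
Per-node child counts:
  node 9: 2 child(ren)
  node 6: 1 child(ren)
  node 5: 0 child(ren)
  node 45: 1 child(ren)
  node 11: 1 child(ren)
  node 44: 1 child(ren)
  node 13: 1 child(ren)
  node 18: 0 child(ren)
Matching nodes: [5, 18]
Count of leaf nodes: 2


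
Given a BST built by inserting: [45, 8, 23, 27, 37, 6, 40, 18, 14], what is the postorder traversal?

Tree insertion order: [45, 8, 23, 27, 37, 6, 40, 18, 14]
Tree (level-order array): [45, 8, None, 6, 23, None, None, 18, 27, 14, None, None, 37, None, None, None, 40]
Postorder traversal: [6, 14, 18, 40, 37, 27, 23, 8, 45]


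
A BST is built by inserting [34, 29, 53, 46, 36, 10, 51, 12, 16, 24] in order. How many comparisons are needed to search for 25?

Search path for 25: 34 -> 29 -> 10 -> 12 -> 16 -> 24
Found: False
Comparisons: 6


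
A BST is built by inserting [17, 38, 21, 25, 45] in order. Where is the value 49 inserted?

Starting tree (level order): [17, None, 38, 21, 45, None, 25]
Insertion path: 17 -> 38 -> 45
Result: insert 49 as right child of 45
Final tree (level order): [17, None, 38, 21, 45, None, 25, None, 49]


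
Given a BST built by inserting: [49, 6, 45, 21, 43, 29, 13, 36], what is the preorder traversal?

Tree insertion order: [49, 6, 45, 21, 43, 29, 13, 36]
Tree (level-order array): [49, 6, None, None, 45, 21, None, 13, 43, None, None, 29, None, None, 36]
Preorder traversal: [49, 6, 45, 21, 13, 43, 29, 36]


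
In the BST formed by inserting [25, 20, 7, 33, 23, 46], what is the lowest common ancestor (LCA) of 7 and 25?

Tree insertion order: [25, 20, 7, 33, 23, 46]
Tree (level-order array): [25, 20, 33, 7, 23, None, 46]
In a BST, the LCA of p=7, q=25 is the first node v on the
root-to-leaf path with p <= v <= q (go left if both < v, right if both > v).
Walk from root:
  at 25: 7 <= 25 <= 25, this is the LCA
LCA = 25


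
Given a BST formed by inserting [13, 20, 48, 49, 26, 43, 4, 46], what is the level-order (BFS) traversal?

Tree insertion order: [13, 20, 48, 49, 26, 43, 4, 46]
Tree (level-order array): [13, 4, 20, None, None, None, 48, 26, 49, None, 43, None, None, None, 46]
BFS from the root, enqueuing left then right child of each popped node:
  queue [13] -> pop 13, enqueue [4, 20], visited so far: [13]
  queue [4, 20] -> pop 4, enqueue [none], visited so far: [13, 4]
  queue [20] -> pop 20, enqueue [48], visited so far: [13, 4, 20]
  queue [48] -> pop 48, enqueue [26, 49], visited so far: [13, 4, 20, 48]
  queue [26, 49] -> pop 26, enqueue [43], visited so far: [13, 4, 20, 48, 26]
  queue [49, 43] -> pop 49, enqueue [none], visited so far: [13, 4, 20, 48, 26, 49]
  queue [43] -> pop 43, enqueue [46], visited so far: [13, 4, 20, 48, 26, 49, 43]
  queue [46] -> pop 46, enqueue [none], visited so far: [13, 4, 20, 48, 26, 49, 43, 46]
Result: [13, 4, 20, 48, 26, 49, 43, 46]


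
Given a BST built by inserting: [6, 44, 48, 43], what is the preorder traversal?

Tree insertion order: [6, 44, 48, 43]
Tree (level-order array): [6, None, 44, 43, 48]
Preorder traversal: [6, 44, 43, 48]


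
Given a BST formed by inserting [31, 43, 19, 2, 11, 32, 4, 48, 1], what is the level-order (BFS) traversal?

Tree insertion order: [31, 43, 19, 2, 11, 32, 4, 48, 1]
Tree (level-order array): [31, 19, 43, 2, None, 32, 48, 1, 11, None, None, None, None, None, None, 4]
BFS from the root, enqueuing left then right child of each popped node:
  queue [31] -> pop 31, enqueue [19, 43], visited so far: [31]
  queue [19, 43] -> pop 19, enqueue [2], visited so far: [31, 19]
  queue [43, 2] -> pop 43, enqueue [32, 48], visited so far: [31, 19, 43]
  queue [2, 32, 48] -> pop 2, enqueue [1, 11], visited so far: [31, 19, 43, 2]
  queue [32, 48, 1, 11] -> pop 32, enqueue [none], visited so far: [31, 19, 43, 2, 32]
  queue [48, 1, 11] -> pop 48, enqueue [none], visited so far: [31, 19, 43, 2, 32, 48]
  queue [1, 11] -> pop 1, enqueue [none], visited so far: [31, 19, 43, 2, 32, 48, 1]
  queue [11] -> pop 11, enqueue [4], visited so far: [31, 19, 43, 2, 32, 48, 1, 11]
  queue [4] -> pop 4, enqueue [none], visited so far: [31, 19, 43, 2, 32, 48, 1, 11, 4]
Result: [31, 19, 43, 2, 32, 48, 1, 11, 4]


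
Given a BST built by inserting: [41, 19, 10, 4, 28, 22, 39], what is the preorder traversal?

Tree insertion order: [41, 19, 10, 4, 28, 22, 39]
Tree (level-order array): [41, 19, None, 10, 28, 4, None, 22, 39]
Preorder traversal: [41, 19, 10, 4, 28, 22, 39]


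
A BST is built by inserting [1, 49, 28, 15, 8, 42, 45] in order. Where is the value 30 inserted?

Starting tree (level order): [1, None, 49, 28, None, 15, 42, 8, None, None, 45]
Insertion path: 1 -> 49 -> 28 -> 42
Result: insert 30 as left child of 42
Final tree (level order): [1, None, 49, 28, None, 15, 42, 8, None, 30, 45]


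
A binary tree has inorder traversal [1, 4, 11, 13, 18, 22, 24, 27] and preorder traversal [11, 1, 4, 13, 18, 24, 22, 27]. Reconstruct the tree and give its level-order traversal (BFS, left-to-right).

Inorder:  [1, 4, 11, 13, 18, 22, 24, 27]
Preorder: [11, 1, 4, 13, 18, 24, 22, 27]
Algorithm: preorder visits root first, so consume preorder in order;
for each root, split the current inorder slice at that value into
left-subtree inorder and right-subtree inorder, then recurse.
Recursive splits:
  root=11; inorder splits into left=[1, 4], right=[13, 18, 22, 24, 27]
  root=1; inorder splits into left=[], right=[4]
  root=4; inorder splits into left=[], right=[]
  root=13; inorder splits into left=[], right=[18, 22, 24, 27]
  root=18; inorder splits into left=[], right=[22, 24, 27]
  root=24; inorder splits into left=[22], right=[27]
  root=22; inorder splits into left=[], right=[]
  root=27; inorder splits into left=[], right=[]
Reconstructed level-order: [11, 1, 13, 4, 18, 24, 22, 27]


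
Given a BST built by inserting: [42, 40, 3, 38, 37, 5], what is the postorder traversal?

Tree insertion order: [42, 40, 3, 38, 37, 5]
Tree (level-order array): [42, 40, None, 3, None, None, 38, 37, None, 5]
Postorder traversal: [5, 37, 38, 3, 40, 42]


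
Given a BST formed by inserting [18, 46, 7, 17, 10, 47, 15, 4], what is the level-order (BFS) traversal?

Tree insertion order: [18, 46, 7, 17, 10, 47, 15, 4]
Tree (level-order array): [18, 7, 46, 4, 17, None, 47, None, None, 10, None, None, None, None, 15]
BFS from the root, enqueuing left then right child of each popped node:
  queue [18] -> pop 18, enqueue [7, 46], visited so far: [18]
  queue [7, 46] -> pop 7, enqueue [4, 17], visited so far: [18, 7]
  queue [46, 4, 17] -> pop 46, enqueue [47], visited so far: [18, 7, 46]
  queue [4, 17, 47] -> pop 4, enqueue [none], visited so far: [18, 7, 46, 4]
  queue [17, 47] -> pop 17, enqueue [10], visited so far: [18, 7, 46, 4, 17]
  queue [47, 10] -> pop 47, enqueue [none], visited so far: [18, 7, 46, 4, 17, 47]
  queue [10] -> pop 10, enqueue [15], visited so far: [18, 7, 46, 4, 17, 47, 10]
  queue [15] -> pop 15, enqueue [none], visited so far: [18, 7, 46, 4, 17, 47, 10, 15]
Result: [18, 7, 46, 4, 17, 47, 10, 15]


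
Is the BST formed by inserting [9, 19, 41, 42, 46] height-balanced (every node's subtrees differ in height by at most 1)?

Tree (level-order array): [9, None, 19, None, 41, None, 42, None, 46]
Definition: a tree is height-balanced if, at every node, |h(left) - h(right)| <= 1 (empty subtree has height -1).
Bottom-up per-node check:
  node 46: h_left=-1, h_right=-1, diff=0 [OK], height=0
  node 42: h_left=-1, h_right=0, diff=1 [OK], height=1
  node 41: h_left=-1, h_right=1, diff=2 [FAIL (|-1-1|=2 > 1)], height=2
  node 19: h_left=-1, h_right=2, diff=3 [FAIL (|-1-2|=3 > 1)], height=3
  node 9: h_left=-1, h_right=3, diff=4 [FAIL (|-1-3|=4 > 1)], height=4
Node 41 violates the condition: |-1 - 1| = 2 > 1.
Result: Not balanced


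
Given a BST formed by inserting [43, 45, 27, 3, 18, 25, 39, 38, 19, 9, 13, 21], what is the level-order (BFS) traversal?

Tree insertion order: [43, 45, 27, 3, 18, 25, 39, 38, 19, 9, 13, 21]
Tree (level-order array): [43, 27, 45, 3, 39, None, None, None, 18, 38, None, 9, 25, None, None, None, 13, 19, None, None, None, None, 21]
BFS from the root, enqueuing left then right child of each popped node:
  queue [43] -> pop 43, enqueue [27, 45], visited so far: [43]
  queue [27, 45] -> pop 27, enqueue [3, 39], visited so far: [43, 27]
  queue [45, 3, 39] -> pop 45, enqueue [none], visited so far: [43, 27, 45]
  queue [3, 39] -> pop 3, enqueue [18], visited so far: [43, 27, 45, 3]
  queue [39, 18] -> pop 39, enqueue [38], visited so far: [43, 27, 45, 3, 39]
  queue [18, 38] -> pop 18, enqueue [9, 25], visited so far: [43, 27, 45, 3, 39, 18]
  queue [38, 9, 25] -> pop 38, enqueue [none], visited so far: [43, 27, 45, 3, 39, 18, 38]
  queue [9, 25] -> pop 9, enqueue [13], visited so far: [43, 27, 45, 3, 39, 18, 38, 9]
  queue [25, 13] -> pop 25, enqueue [19], visited so far: [43, 27, 45, 3, 39, 18, 38, 9, 25]
  queue [13, 19] -> pop 13, enqueue [none], visited so far: [43, 27, 45, 3, 39, 18, 38, 9, 25, 13]
  queue [19] -> pop 19, enqueue [21], visited so far: [43, 27, 45, 3, 39, 18, 38, 9, 25, 13, 19]
  queue [21] -> pop 21, enqueue [none], visited so far: [43, 27, 45, 3, 39, 18, 38, 9, 25, 13, 19, 21]
Result: [43, 27, 45, 3, 39, 18, 38, 9, 25, 13, 19, 21]


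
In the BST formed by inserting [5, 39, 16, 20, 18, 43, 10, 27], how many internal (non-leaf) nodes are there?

Tree built from: [5, 39, 16, 20, 18, 43, 10, 27]
Tree (level-order array): [5, None, 39, 16, 43, 10, 20, None, None, None, None, 18, 27]
Rule: An internal node has at least one child.
Per-node child counts:
  node 5: 1 child(ren)
  node 39: 2 child(ren)
  node 16: 2 child(ren)
  node 10: 0 child(ren)
  node 20: 2 child(ren)
  node 18: 0 child(ren)
  node 27: 0 child(ren)
  node 43: 0 child(ren)
Matching nodes: [5, 39, 16, 20]
Count of internal (non-leaf) nodes: 4


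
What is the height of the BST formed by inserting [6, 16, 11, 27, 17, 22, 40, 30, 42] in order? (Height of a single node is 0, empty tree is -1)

Insertion order: [6, 16, 11, 27, 17, 22, 40, 30, 42]
Tree (level-order array): [6, None, 16, 11, 27, None, None, 17, 40, None, 22, 30, 42]
Compute height bottom-up (empty subtree = -1):
  height(11) = 1 + max(-1, -1) = 0
  height(22) = 1 + max(-1, -1) = 0
  height(17) = 1 + max(-1, 0) = 1
  height(30) = 1 + max(-1, -1) = 0
  height(42) = 1 + max(-1, -1) = 0
  height(40) = 1 + max(0, 0) = 1
  height(27) = 1 + max(1, 1) = 2
  height(16) = 1 + max(0, 2) = 3
  height(6) = 1 + max(-1, 3) = 4
Height = 4


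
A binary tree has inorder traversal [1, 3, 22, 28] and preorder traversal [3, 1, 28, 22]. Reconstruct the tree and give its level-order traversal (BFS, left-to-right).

Inorder:  [1, 3, 22, 28]
Preorder: [3, 1, 28, 22]
Algorithm: preorder visits root first, so consume preorder in order;
for each root, split the current inorder slice at that value into
left-subtree inorder and right-subtree inorder, then recurse.
Recursive splits:
  root=3; inorder splits into left=[1], right=[22, 28]
  root=1; inorder splits into left=[], right=[]
  root=28; inorder splits into left=[22], right=[]
  root=22; inorder splits into left=[], right=[]
Reconstructed level-order: [3, 1, 28, 22]


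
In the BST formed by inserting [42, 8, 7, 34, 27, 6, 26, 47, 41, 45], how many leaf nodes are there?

Tree built from: [42, 8, 7, 34, 27, 6, 26, 47, 41, 45]
Tree (level-order array): [42, 8, 47, 7, 34, 45, None, 6, None, 27, 41, None, None, None, None, 26]
Rule: A leaf has 0 children.
Per-node child counts:
  node 42: 2 child(ren)
  node 8: 2 child(ren)
  node 7: 1 child(ren)
  node 6: 0 child(ren)
  node 34: 2 child(ren)
  node 27: 1 child(ren)
  node 26: 0 child(ren)
  node 41: 0 child(ren)
  node 47: 1 child(ren)
  node 45: 0 child(ren)
Matching nodes: [6, 26, 41, 45]
Count of leaf nodes: 4


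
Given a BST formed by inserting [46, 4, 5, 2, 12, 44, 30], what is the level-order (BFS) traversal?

Tree insertion order: [46, 4, 5, 2, 12, 44, 30]
Tree (level-order array): [46, 4, None, 2, 5, None, None, None, 12, None, 44, 30]
BFS from the root, enqueuing left then right child of each popped node:
  queue [46] -> pop 46, enqueue [4], visited so far: [46]
  queue [4] -> pop 4, enqueue [2, 5], visited so far: [46, 4]
  queue [2, 5] -> pop 2, enqueue [none], visited so far: [46, 4, 2]
  queue [5] -> pop 5, enqueue [12], visited so far: [46, 4, 2, 5]
  queue [12] -> pop 12, enqueue [44], visited so far: [46, 4, 2, 5, 12]
  queue [44] -> pop 44, enqueue [30], visited so far: [46, 4, 2, 5, 12, 44]
  queue [30] -> pop 30, enqueue [none], visited so far: [46, 4, 2, 5, 12, 44, 30]
Result: [46, 4, 2, 5, 12, 44, 30]


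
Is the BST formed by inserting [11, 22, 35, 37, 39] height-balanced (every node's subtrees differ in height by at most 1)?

Tree (level-order array): [11, None, 22, None, 35, None, 37, None, 39]
Definition: a tree is height-balanced if, at every node, |h(left) - h(right)| <= 1 (empty subtree has height -1).
Bottom-up per-node check:
  node 39: h_left=-1, h_right=-1, diff=0 [OK], height=0
  node 37: h_left=-1, h_right=0, diff=1 [OK], height=1
  node 35: h_left=-1, h_right=1, diff=2 [FAIL (|-1-1|=2 > 1)], height=2
  node 22: h_left=-1, h_right=2, diff=3 [FAIL (|-1-2|=3 > 1)], height=3
  node 11: h_left=-1, h_right=3, diff=4 [FAIL (|-1-3|=4 > 1)], height=4
Node 35 violates the condition: |-1 - 1| = 2 > 1.
Result: Not balanced


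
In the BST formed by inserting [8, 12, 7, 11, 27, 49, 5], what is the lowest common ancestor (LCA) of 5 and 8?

Tree insertion order: [8, 12, 7, 11, 27, 49, 5]
Tree (level-order array): [8, 7, 12, 5, None, 11, 27, None, None, None, None, None, 49]
In a BST, the LCA of p=5, q=8 is the first node v on the
root-to-leaf path with p <= v <= q (go left if both < v, right if both > v).
Walk from root:
  at 8: 5 <= 8 <= 8, this is the LCA
LCA = 8


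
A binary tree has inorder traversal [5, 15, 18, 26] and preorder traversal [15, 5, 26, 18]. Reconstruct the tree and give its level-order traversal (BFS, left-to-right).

Inorder:  [5, 15, 18, 26]
Preorder: [15, 5, 26, 18]
Algorithm: preorder visits root first, so consume preorder in order;
for each root, split the current inorder slice at that value into
left-subtree inorder and right-subtree inorder, then recurse.
Recursive splits:
  root=15; inorder splits into left=[5], right=[18, 26]
  root=5; inorder splits into left=[], right=[]
  root=26; inorder splits into left=[18], right=[]
  root=18; inorder splits into left=[], right=[]
Reconstructed level-order: [15, 5, 26, 18]


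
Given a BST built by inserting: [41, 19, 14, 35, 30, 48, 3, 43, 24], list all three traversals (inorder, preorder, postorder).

Tree insertion order: [41, 19, 14, 35, 30, 48, 3, 43, 24]
Tree (level-order array): [41, 19, 48, 14, 35, 43, None, 3, None, 30, None, None, None, None, None, 24]
Inorder (L, root, R): [3, 14, 19, 24, 30, 35, 41, 43, 48]
Preorder (root, L, R): [41, 19, 14, 3, 35, 30, 24, 48, 43]
Postorder (L, R, root): [3, 14, 24, 30, 35, 19, 43, 48, 41]


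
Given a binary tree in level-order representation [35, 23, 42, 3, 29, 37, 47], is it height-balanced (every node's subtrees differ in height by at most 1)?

Tree (level-order array): [35, 23, 42, 3, 29, 37, 47]
Definition: a tree is height-balanced if, at every node, |h(left) - h(right)| <= 1 (empty subtree has height -1).
Bottom-up per-node check:
  node 3: h_left=-1, h_right=-1, diff=0 [OK], height=0
  node 29: h_left=-1, h_right=-1, diff=0 [OK], height=0
  node 23: h_left=0, h_right=0, diff=0 [OK], height=1
  node 37: h_left=-1, h_right=-1, diff=0 [OK], height=0
  node 47: h_left=-1, h_right=-1, diff=0 [OK], height=0
  node 42: h_left=0, h_right=0, diff=0 [OK], height=1
  node 35: h_left=1, h_right=1, diff=0 [OK], height=2
All nodes satisfy the balance condition.
Result: Balanced


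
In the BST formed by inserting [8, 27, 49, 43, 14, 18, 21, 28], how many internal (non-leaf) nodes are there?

Tree built from: [8, 27, 49, 43, 14, 18, 21, 28]
Tree (level-order array): [8, None, 27, 14, 49, None, 18, 43, None, None, 21, 28]
Rule: An internal node has at least one child.
Per-node child counts:
  node 8: 1 child(ren)
  node 27: 2 child(ren)
  node 14: 1 child(ren)
  node 18: 1 child(ren)
  node 21: 0 child(ren)
  node 49: 1 child(ren)
  node 43: 1 child(ren)
  node 28: 0 child(ren)
Matching nodes: [8, 27, 14, 18, 49, 43]
Count of internal (non-leaf) nodes: 6


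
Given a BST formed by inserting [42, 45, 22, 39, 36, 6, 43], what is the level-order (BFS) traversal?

Tree insertion order: [42, 45, 22, 39, 36, 6, 43]
Tree (level-order array): [42, 22, 45, 6, 39, 43, None, None, None, 36]
BFS from the root, enqueuing left then right child of each popped node:
  queue [42] -> pop 42, enqueue [22, 45], visited so far: [42]
  queue [22, 45] -> pop 22, enqueue [6, 39], visited so far: [42, 22]
  queue [45, 6, 39] -> pop 45, enqueue [43], visited so far: [42, 22, 45]
  queue [6, 39, 43] -> pop 6, enqueue [none], visited so far: [42, 22, 45, 6]
  queue [39, 43] -> pop 39, enqueue [36], visited so far: [42, 22, 45, 6, 39]
  queue [43, 36] -> pop 43, enqueue [none], visited so far: [42, 22, 45, 6, 39, 43]
  queue [36] -> pop 36, enqueue [none], visited so far: [42, 22, 45, 6, 39, 43, 36]
Result: [42, 22, 45, 6, 39, 43, 36]


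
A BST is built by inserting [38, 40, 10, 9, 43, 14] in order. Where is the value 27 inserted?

Starting tree (level order): [38, 10, 40, 9, 14, None, 43]
Insertion path: 38 -> 10 -> 14
Result: insert 27 as right child of 14
Final tree (level order): [38, 10, 40, 9, 14, None, 43, None, None, None, 27]


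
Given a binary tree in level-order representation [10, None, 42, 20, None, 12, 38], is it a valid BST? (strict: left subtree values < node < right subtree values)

Level-order array: [10, None, 42, 20, None, 12, 38]
Validate using subtree bounds (lo, hi): at each node, require lo < value < hi,
then recurse left with hi=value and right with lo=value.
Preorder trace (stopping at first violation):
  at node 10 with bounds (-inf, +inf): OK
  at node 42 with bounds (10, +inf): OK
  at node 20 with bounds (10, 42): OK
  at node 12 with bounds (10, 20): OK
  at node 38 with bounds (20, 42): OK
No violation found at any node.
Result: Valid BST


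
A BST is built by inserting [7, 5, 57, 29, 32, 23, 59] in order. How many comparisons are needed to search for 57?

Search path for 57: 7 -> 57
Found: True
Comparisons: 2


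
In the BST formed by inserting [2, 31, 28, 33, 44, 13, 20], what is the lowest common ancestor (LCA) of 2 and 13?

Tree insertion order: [2, 31, 28, 33, 44, 13, 20]
Tree (level-order array): [2, None, 31, 28, 33, 13, None, None, 44, None, 20]
In a BST, the LCA of p=2, q=13 is the first node v on the
root-to-leaf path with p <= v <= q (go left if both < v, right if both > v).
Walk from root:
  at 2: 2 <= 2 <= 13, this is the LCA
LCA = 2


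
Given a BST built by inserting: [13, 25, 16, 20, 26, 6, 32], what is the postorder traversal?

Tree insertion order: [13, 25, 16, 20, 26, 6, 32]
Tree (level-order array): [13, 6, 25, None, None, 16, 26, None, 20, None, 32]
Postorder traversal: [6, 20, 16, 32, 26, 25, 13]


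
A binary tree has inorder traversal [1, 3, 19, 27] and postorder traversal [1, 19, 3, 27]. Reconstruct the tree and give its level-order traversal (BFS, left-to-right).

Inorder:   [1, 3, 19, 27]
Postorder: [1, 19, 3, 27]
Algorithm: postorder visits root last, so walk postorder right-to-left;
each value is the root of the current inorder slice — split it at that
value, recurse on the right subtree first, then the left.
Recursive splits:
  root=27; inorder splits into left=[1, 3, 19], right=[]
  root=3; inorder splits into left=[1], right=[19]
  root=19; inorder splits into left=[], right=[]
  root=1; inorder splits into left=[], right=[]
Reconstructed level-order: [27, 3, 1, 19]


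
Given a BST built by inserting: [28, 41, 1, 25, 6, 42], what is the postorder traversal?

Tree insertion order: [28, 41, 1, 25, 6, 42]
Tree (level-order array): [28, 1, 41, None, 25, None, 42, 6]
Postorder traversal: [6, 25, 1, 42, 41, 28]


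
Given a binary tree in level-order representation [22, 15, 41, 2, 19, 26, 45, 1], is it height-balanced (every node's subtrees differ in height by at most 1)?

Tree (level-order array): [22, 15, 41, 2, 19, 26, 45, 1]
Definition: a tree is height-balanced if, at every node, |h(left) - h(right)| <= 1 (empty subtree has height -1).
Bottom-up per-node check:
  node 1: h_left=-1, h_right=-1, diff=0 [OK], height=0
  node 2: h_left=0, h_right=-1, diff=1 [OK], height=1
  node 19: h_left=-1, h_right=-1, diff=0 [OK], height=0
  node 15: h_left=1, h_right=0, diff=1 [OK], height=2
  node 26: h_left=-1, h_right=-1, diff=0 [OK], height=0
  node 45: h_left=-1, h_right=-1, diff=0 [OK], height=0
  node 41: h_left=0, h_right=0, diff=0 [OK], height=1
  node 22: h_left=2, h_right=1, diff=1 [OK], height=3
All nodes satisfy the balance condition.
Result: Balanced


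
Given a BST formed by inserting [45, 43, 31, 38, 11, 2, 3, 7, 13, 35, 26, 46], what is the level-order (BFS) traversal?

Tree insertion order: [45, 43, 31, 38, 11, 2, 3, 7, 13, 35, 26, 46]
Tree (level-order array): [45, 43, 46, 31, None, None, None, 11, 38, 2, 13, 35, None, None, 3, None, 26, None, None, None, 7]
BFS from the root, enqueuing left then right child of each popped node:
  queue [45] -> pop 45, enqueue [43, 46], visited so far: [45]
  queue [43, 46] -> pop 43, enqueue [31], visited so far: [45, 43]
  queue [46, 31] -> pop 46, enqueue [none], visited so far: [45, 43, 46]
  queue [31] -> pop 31, enqueue [11, 38], visited so far: [45, 43, 46, 31]
  queue [11, 38] -> pop 11, enqueue [2, 13], visited so far: [45, 43, 46, 31, 11]
  queue [38, 2, 13] -> pop 38, enqueue [35], visited so far: [45, 43, 46, 31, 11, 38]
  queue [2, 13, 35] -> pop 2, enqueue [3], visited so far: [45, 43, 46, 31, 11, 38, 2]
  queue [13, 35, 3] -> pop 13, enqueue [26], visited so far: [45, 43, 46, 31, 11, 38, 2, 13]
  queue [35, 3, 26] -> pop 35, enqueue [none], visited so far: [45, 43, 46, 31, 11, 38, 2, 13, 35]
  queue [3, 26] -> pop 3, enqueue [7], visited so far: [45, 43, 46, 31, 11, 38, 2, 13, 35, 3]
  queue [26, 7] -> pop 26, enqueue [none], visited so far: [45, 43, 46, 31, 11, 38, 2, 13, 35, 3, 26]
  queue [7] -> pop 7, enqueue [none], visited so far: [45, 43, 46, 31, 11, 38, 2, 13, 35, 3, 26, 7]
Result: [45, 43, 46, 31, 11, 38, 2, 13, 35, 3, 26, 7]


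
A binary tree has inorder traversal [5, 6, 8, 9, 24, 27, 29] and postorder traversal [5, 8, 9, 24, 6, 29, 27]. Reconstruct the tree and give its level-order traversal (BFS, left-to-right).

Inorder:   [5, 6, 8, 9, 24, 27, 29]
Postorder: [5, 8, 9, 24, 6, 29, 27]
Algorithm: postorder visits root last, so walk postorder right-to-left;
each value is the root of the current inorder slice — split it at that
value, recurse on the right subtree first, then the left.
Recursive splits:
  root=27; inorder splits into left=[5, 6, 8, 9, 24], right=[29]
  root=29; inorder splits into left=[], right=[]
  root=6; inorder splits into left=[5], right=[8, 9, 24]
  root=24; inorder splits into left=[8, 9], right=[]
  root=9; inorder splits into left=[8], right=[]
  root=8; inorder splits into left=[], right=[]
  root=5; inorder splits into left=[], right=[]
Reconstructed level-order: [27, 6, 29, 5, 24, 9, 8]


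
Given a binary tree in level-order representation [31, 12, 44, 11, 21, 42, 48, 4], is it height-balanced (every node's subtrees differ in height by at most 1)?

Tree (level-order array): [31, 12, 44, 11, 21, 42, 48, 4]
Definition: a tree is height-balanced if, at every node, |h(left) - h(right)| <= 1 (empty subtree has height -1).
Bottom-up per-node check:
  node 4: h_left=-1, h_right=-1, diff=0 [OK], height=0
  node 11: h_left=0, h_right=-1, diff=1 [OK], height=1
  node 21: h_left=-1, h_right=-1, diff=0 [OK], height=0
  node 12: h_left=1, h_right=0, diff=1 [OK], height=2
  node 42: h_left=-1, h_right=-1, diff=0 [OK], height=0
  node 48: h_left=-1, h_right=-1, diff=0 [OK], height=0
  node 44: h_left=0, h_right=0, diff=0 [OK], height=1
  node 31: h_left=2, h_right=1, diff=1 [OK], height=3
All nodes satisfy the balance condition.
Result: Balanced


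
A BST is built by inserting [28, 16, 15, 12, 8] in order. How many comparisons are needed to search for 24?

Search path for 24: 28 -> 16
Found: False
Comparisons: 2


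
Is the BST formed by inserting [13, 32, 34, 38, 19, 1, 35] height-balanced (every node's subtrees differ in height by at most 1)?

Tree (level-order array): [13, 1, 32, None, None, 19, 34, None, None, None, 38, 35]
Definition: a tree is height-balanced if, at every node, |h(left) - h(right)| <= 1 (empty subtree has height -1).
Bottom-up per-node check:
  node 1: h_left=-1, h_right=-1, diff=0 [OK], height=0
  node 19: h_left=-1, h_right=-1, diff=0 [OK], height=0
  node 35: h_left=-1, h_right=-1, diff=0 [OK], height=0
  node 38: h_left=0, h_right=-1, diff=1 [OK], height=1
  node 34: h_left=-1, h_right=1, diff=2 [FAIL (|-1-1|=2 > 1)], height=2
  node 32: h_left=0, h_right=2, diff=2 [FAIL (|0-2|=2 > 1)], height=3
  node 13: h_left=0, h_right=3, diff=3 [FAIL (|0-3|=3 > 1)], height=4
Node 34 violates the condition: |-1 - 1| = 2 > 1.
Result: Not balanced


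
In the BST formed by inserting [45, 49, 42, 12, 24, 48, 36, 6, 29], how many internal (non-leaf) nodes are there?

Tree built from: [45, 49, 42, 12, 24, 48, 36, 6, 29]
Tree (level-order array): [45, 42, 49, 12, None, 48, None, 6, 24, None, None, None, None, None, 36, 29]
Rule: An internal node has at least one child.
Per-node child counts:
  node 45: 2 child(ren)
  node 42: 1 child(ren)
  node 12: 2 child(ren)
  node 6: 0 child(ren)
  node 24: 1 child(ren)
  node 36: 1 child(ren)
  node 29: 0 child(ren)
  node 49: 1 child(ren)
  node 48: 0 child(ren)
Matching nodes: [45, 42, 12, 24, 36, 49]
Count of internal (non-leaf) nodes: 6


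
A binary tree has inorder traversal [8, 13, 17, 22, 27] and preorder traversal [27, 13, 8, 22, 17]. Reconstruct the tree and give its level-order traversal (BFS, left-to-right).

Inorder:  [8, 13, 17, 22, 27]
Preorder: [27, 13, 8, 22, 17]
Algorithm: preorder visits root first, so consume preorder in order;
for each root, split the current inorder slice at that value into
left-subtree inorder and right-subtree inorder, then recurse.
Recursive splits:
  root=27; inorder splits into left=[8, 13, 17, 22], right=[]
  root=13; inorder splits into left=[8], right=[17, 22]
  root=8; inorder splits into left=[], right=[]
  root=22; inorder splits into left=[17], right=[]
  root=17; inorder splits into left=[], right=[]
Reconstructed level-order: [27, 13, 8, 22, 17]


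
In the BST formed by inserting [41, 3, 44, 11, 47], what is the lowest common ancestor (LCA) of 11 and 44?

Tree insertion order: [41, 3, 44, 11, 47]
Tree (level-order array): [41, 3, 44, None, 11, None, 47]
In a BST, the LCA of p=11, q=44 is the first node v on the
root-to-leaf path with p <= v <= q (go left if both < v, right if both > v).
Walk from root:
  at 41: 11 <= 41 <= 44, this is the LCA
LCA = 41


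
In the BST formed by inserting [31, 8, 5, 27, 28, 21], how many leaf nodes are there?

Tree built from: [31, 8, 5, 27, 28, 21]
Tree (level-order array): [31, 8, None, 5, 27, None, None, 21, 28]
Rule: A leaf has 0 children.
Per-node child counts:
  node 31: 1 child(ren)
  node 8: 2 child(ren)
  node 5: 0 child(ren)
  node 27: 2 child(ren)
  node 21: 0 child(ren)
  node 28: 0 child(ren)
Matching nodes: [5, 21, 28]
Count of leaf nodes: 3
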